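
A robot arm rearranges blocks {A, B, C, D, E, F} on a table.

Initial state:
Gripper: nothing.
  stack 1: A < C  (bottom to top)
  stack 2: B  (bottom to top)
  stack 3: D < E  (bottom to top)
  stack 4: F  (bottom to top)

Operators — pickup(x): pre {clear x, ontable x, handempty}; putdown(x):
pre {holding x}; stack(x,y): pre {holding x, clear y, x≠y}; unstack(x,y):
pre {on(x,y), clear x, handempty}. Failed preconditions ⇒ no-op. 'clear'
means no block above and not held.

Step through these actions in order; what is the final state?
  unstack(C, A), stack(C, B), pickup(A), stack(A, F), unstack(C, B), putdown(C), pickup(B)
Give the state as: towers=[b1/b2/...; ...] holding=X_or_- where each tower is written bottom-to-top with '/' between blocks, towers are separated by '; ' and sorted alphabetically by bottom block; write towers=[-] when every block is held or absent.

step 1 (unstack(C, A)): towers=[A; B; D/E; F] holding=C
step 2 (stack(C, B)): towers=[A; B/C; D/E; F] holding=-
step 3 (pickup(A)): towers=[B/C; D/E; F] holding=A
step 4 (stack(A, F)): towers=[B/C; D/E; F/A] holding=-
step 5 (unstack(C, B)): towers=[B; D/E; F/A] holding=C
step 6 (putdown(C)): towers=[B; C; D/E; F/A] holding=-
step 7 (pickup(B)): towers=[C; D/E; F/A] holding=B

towers=[C; D/E; F/A] holding=B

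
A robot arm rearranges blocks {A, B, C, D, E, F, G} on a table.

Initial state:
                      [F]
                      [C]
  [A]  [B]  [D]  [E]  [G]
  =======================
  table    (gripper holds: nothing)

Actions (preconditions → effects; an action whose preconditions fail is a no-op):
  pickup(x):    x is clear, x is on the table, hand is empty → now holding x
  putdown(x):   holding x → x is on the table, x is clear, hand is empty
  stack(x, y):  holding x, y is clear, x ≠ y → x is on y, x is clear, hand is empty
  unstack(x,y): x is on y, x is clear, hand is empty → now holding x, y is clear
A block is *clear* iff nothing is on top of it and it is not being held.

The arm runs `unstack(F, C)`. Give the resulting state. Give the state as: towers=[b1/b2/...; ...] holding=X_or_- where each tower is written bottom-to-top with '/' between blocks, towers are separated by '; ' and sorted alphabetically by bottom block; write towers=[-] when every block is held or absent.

before: towers=[A; B; D; E; G/C/F] holding=-
pre[unstack(F, C)]: on(F,C) ok, clear(F) ok, handempty ok
all met → apply unstack(F, C)
after:  towers=[A; B; D; E; G/C] holding=F

towers=[A; B; D; E; G/C] holding=F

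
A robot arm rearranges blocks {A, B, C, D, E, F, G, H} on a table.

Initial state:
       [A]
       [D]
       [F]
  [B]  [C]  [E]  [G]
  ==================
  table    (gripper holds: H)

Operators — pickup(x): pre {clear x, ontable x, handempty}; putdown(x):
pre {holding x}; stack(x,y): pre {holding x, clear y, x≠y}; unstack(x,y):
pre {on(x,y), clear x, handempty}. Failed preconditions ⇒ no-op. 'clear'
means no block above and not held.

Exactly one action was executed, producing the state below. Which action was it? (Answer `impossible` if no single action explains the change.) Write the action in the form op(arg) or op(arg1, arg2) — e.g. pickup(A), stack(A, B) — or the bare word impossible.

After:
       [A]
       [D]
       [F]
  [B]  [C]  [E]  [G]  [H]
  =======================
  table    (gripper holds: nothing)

putdown(H)

target: towers=[B; C/F/D/A; E; G; H] holding=-
        putdown(H) → towers=[B; C/F/D/A; E; G; H] holding=-  ← match
       stack(H, G) → towers=[B; C/F/D/A; E; G/H] holding=-
       stack(H, A) → towers=[B; C/F/D/A/H; E; G] holding=-
       stack(H, E) → towers=[B; C/F/D/A; E/H; G] holding=-
       stack(H, B) → towers=[B/H; C/F/D/A; E; G] holding=-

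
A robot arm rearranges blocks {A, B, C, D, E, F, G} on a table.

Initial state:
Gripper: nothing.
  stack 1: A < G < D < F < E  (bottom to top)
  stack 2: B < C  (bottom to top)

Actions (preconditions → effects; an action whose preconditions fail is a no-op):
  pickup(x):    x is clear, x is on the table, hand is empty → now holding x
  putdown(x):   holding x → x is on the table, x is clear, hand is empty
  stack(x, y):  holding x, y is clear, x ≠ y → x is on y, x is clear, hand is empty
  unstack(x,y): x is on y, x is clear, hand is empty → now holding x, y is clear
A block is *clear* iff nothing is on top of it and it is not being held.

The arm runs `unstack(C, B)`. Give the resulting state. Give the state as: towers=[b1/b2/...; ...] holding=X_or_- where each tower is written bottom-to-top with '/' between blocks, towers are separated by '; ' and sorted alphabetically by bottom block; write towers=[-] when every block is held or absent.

towers=[A/G/D/F/E; B] holding=C

before: towers=[A/G/D/F/E; B/C] holding=-
pre[unstack(C, B)]: on(C,B) yes, clear(C) yes, handempty yes
all met → apply unstack(C, B)
after:  towers=[A/G/D/F/E; B] holding=C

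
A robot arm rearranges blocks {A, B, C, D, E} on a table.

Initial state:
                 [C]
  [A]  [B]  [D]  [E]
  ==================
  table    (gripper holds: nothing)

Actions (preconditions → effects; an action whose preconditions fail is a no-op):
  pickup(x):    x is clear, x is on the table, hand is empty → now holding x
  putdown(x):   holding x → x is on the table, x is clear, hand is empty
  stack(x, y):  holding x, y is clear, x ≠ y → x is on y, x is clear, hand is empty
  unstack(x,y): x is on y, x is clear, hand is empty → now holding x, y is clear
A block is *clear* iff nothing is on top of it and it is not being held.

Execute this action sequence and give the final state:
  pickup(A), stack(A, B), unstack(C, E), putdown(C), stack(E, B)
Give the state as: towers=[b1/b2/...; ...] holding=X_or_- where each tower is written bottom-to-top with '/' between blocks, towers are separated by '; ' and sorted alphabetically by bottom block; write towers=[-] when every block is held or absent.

step 1 (pickup(A)): towers=[B; D; E/C] holding=A
step 2 (stack(A, B)): towers=[B/A; D; E/C] holding=-
step 3 (unstack(C, E)): towers=[B/A; D; E] holding=C
step 4 (putdown(C)): towers=[B/A; C; D; E] holding=-
step 5 (stack(E, B)) [no-op]: towers=[B/A; C; D; E] holding=-

towers=[B/A; C; D; E] holding=-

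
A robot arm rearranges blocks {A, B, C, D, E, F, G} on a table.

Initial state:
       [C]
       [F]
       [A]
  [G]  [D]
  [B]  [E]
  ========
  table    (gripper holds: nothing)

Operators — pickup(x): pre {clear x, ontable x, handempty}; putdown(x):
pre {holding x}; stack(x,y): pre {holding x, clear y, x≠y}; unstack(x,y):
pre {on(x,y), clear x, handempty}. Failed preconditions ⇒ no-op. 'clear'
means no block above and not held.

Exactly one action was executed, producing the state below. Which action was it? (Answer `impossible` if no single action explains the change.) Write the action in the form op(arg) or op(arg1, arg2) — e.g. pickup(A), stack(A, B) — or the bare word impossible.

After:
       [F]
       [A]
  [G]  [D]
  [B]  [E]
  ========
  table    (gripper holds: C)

unstack(C, F)

target: towers=[B/G; E/D/A/F] holding=C
     unstack(G, B) → towers=[B; E/D/A/F/C] holding=G
     unstack(C, F) → towers=[B/G; E/D/A/F] holding=C  ← match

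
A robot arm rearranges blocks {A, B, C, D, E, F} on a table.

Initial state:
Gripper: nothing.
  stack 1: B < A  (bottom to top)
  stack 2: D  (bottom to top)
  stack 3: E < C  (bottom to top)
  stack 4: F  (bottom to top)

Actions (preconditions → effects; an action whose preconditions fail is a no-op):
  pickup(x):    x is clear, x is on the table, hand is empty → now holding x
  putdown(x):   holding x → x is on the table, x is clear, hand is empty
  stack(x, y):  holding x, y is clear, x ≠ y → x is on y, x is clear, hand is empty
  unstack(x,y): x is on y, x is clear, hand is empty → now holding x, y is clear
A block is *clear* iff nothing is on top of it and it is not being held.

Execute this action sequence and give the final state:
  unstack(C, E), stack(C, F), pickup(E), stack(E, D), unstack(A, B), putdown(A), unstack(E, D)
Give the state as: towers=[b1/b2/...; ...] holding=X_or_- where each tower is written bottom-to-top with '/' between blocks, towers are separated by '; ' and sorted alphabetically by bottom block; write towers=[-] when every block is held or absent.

step 1 (unstack(C, E)): towers=[B/A; D; E; F] holding=C
step 2 (stack(C, F)): towers=[B/A; D; E; F/C] holding=-
step 3 (pickup(E)): towers=[B/A; D; F/C] holding=E
step 4 (stack(E, D)): towers=[B/A; D/E; F/C] holding=-
step 5 (unstack(A, B)): towers=[B; D/E; F/C] holding=A
step 6 (putdown(A)): towers=[A; B; D/E; F/C] holding=-
step 7 (unstack(E, D)): towers=[A; B; D; F/C] holding=E

towers=[A; B; D; F/C] holding=E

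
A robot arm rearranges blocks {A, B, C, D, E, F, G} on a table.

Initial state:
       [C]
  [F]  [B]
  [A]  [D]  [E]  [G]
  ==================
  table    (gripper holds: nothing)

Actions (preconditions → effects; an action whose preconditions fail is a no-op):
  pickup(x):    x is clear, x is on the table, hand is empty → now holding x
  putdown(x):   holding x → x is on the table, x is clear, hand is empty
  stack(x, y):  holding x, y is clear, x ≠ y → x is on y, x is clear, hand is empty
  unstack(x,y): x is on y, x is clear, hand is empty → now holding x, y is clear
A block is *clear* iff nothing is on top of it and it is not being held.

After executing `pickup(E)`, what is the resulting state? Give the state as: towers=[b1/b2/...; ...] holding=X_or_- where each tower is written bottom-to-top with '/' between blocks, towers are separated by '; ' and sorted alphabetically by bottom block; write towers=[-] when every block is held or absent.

before: towers=[A/F; D/B/C; E; G] holding=-
pre[pickup(E)]: clear(E) ✓, ontable(E) ✓, handempty ✓
all met → apply pickup(E)
after:  towers=[A/F; D/B/C; G] holding=E

towers=[A/F; D/B/C; G] holding=E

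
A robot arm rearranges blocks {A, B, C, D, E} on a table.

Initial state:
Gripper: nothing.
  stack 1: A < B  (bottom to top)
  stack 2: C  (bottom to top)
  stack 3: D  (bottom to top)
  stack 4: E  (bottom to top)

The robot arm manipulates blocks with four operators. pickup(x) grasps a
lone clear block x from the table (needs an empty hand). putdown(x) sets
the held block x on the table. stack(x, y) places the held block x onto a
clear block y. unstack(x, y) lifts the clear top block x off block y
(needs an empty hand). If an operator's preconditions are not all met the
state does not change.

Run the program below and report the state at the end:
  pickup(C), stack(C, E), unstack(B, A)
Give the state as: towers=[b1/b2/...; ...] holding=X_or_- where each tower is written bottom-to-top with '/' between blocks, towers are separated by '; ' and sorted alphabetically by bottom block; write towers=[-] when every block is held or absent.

towers=[A; D; E/C] holding=B

step 1 (pickup(C)): towers=[A/B; D; E] holding=C
step 2 (stack(C, E)): towers=[A/B; D; E/C] holding=-
step 3 (unstack(B, A)): towers=[A; D; E/C] holding=B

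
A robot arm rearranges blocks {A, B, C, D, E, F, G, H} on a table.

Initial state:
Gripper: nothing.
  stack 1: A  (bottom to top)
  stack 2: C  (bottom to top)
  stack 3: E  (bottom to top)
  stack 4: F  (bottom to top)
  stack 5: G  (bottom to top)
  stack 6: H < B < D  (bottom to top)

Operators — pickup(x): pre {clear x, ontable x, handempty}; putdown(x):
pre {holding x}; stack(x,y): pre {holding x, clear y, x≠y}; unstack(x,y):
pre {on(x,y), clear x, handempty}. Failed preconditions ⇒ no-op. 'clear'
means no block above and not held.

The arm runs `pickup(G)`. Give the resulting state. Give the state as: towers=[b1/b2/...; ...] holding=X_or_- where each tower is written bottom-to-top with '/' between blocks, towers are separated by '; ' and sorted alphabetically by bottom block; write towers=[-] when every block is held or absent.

towers=[A; C; E; F; H/B/D] holding=G

before: towers=[A; C; E; F; G; H/B/D] holding=-
pre[pickup(G)]: clear(G) ok, ontable(G) ok, handempty ok
all met → apply pickup(G)
after:  towers=[A; C; E; F; H/B/D] holding=G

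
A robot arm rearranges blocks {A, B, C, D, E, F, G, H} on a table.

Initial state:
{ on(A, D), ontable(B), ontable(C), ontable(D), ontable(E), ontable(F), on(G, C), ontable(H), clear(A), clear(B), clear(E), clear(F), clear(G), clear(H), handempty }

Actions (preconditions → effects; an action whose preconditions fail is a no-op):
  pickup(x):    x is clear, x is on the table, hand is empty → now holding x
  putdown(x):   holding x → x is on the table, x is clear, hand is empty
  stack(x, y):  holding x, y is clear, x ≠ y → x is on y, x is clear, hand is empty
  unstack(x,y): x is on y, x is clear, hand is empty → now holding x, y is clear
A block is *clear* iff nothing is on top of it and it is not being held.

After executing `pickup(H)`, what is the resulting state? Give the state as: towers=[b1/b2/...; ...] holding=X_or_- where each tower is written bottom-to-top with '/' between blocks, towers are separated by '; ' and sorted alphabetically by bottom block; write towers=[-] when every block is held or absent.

before: towers=[B; C/G; D/A; E; F; H] holding=-
pre[pickup(H)]: clear(H) ✓, ontable(H) ✓, handempty ✓
all met → apply pickup(H)
after:  towers=[B; C/G; D/A; E; F] holding=H

towers=[B; C/G; D/A; E; F] holding=H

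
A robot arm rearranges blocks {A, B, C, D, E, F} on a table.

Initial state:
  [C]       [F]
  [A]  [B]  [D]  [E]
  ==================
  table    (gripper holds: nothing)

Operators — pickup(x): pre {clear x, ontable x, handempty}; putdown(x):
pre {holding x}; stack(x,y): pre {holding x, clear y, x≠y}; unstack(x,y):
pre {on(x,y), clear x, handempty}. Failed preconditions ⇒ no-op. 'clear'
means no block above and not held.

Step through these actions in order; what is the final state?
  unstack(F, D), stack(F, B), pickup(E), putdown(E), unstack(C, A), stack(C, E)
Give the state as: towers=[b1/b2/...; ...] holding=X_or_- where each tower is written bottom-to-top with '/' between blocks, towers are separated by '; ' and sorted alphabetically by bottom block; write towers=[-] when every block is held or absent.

towers=[A; B/F; D; E/C] holding=-

step 1 (unstack(F, D)): towers=[A/C; B; D; E] holding=F
step 2 (stack(F, B)): towers=[A/C; B/F; D; E] holding=-
step 3 (pickup(E)): towers=[A/C; B/F; D] holding=E
step 4 (putdown(E)): towers=[A/C; B/F; D; E] holding=-
step 5 (unstack(C, A)): towers=[A; B/F; D; E] holding=C
step 6 (stack(C, E)): towers=[A; B/F; D; E/C] holding=-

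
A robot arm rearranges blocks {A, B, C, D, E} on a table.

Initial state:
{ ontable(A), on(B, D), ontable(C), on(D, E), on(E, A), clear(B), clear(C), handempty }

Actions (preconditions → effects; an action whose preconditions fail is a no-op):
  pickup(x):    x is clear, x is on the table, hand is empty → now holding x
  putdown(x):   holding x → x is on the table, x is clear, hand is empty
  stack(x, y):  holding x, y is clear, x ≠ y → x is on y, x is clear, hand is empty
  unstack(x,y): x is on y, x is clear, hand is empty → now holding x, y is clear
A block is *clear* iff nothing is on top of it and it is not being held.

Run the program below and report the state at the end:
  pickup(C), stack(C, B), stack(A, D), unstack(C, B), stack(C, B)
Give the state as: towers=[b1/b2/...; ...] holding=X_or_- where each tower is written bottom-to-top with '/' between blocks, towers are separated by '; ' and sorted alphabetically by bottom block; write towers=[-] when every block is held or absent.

towers=[A/E/D/B/C] holding=-

step 1 (pickup(C)): towers=[A/E/D/B] holding=C
step 2 (stack(C, B)): towers=[A/E/D/B/C] holding=-
step 3 (stack(A, D)) [no-op]: towers=[A/E/D/B/C] holding=-
step 4 (unstack(C, B)): towers=[A/E/D/B] holding=C
step 5 (stack(C, B)): towers=[A/E/D/B/C] holding=-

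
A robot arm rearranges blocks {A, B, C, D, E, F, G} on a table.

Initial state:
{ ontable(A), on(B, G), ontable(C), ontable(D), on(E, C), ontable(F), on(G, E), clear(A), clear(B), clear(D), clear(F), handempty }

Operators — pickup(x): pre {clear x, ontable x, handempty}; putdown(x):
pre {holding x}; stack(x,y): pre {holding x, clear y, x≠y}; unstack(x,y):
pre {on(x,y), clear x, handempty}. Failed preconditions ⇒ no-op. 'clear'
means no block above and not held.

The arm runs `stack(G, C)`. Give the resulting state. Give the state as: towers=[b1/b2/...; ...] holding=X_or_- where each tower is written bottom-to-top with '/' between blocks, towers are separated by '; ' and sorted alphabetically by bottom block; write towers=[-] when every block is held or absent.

before: towers=[A; C/E/G/B; D; F] holding=-
pre[stack(G, C)]: holding(G) no, clear(C) no, G≠C yes
holding(G), clear(C) unmet → stack(G, C) is a no-op
after:  towers=[A; C/E/G/B; D; F] holding=-

towers=[A; C/E/G/B; D; F] holding=-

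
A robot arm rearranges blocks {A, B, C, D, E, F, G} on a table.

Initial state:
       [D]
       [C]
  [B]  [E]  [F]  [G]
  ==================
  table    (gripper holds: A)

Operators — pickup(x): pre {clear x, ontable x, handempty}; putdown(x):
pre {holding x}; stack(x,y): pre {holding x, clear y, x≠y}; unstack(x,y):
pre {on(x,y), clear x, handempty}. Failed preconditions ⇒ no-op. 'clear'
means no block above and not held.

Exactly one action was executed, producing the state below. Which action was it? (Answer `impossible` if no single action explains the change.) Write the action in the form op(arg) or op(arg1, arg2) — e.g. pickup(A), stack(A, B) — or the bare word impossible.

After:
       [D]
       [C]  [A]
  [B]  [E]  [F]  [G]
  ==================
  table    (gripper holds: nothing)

stack(A, F)

target: towers=[B; E/C/D; F/A; G] holding=-
        putdown(A) → towers=[A; B; E/C/D; F; G] holding=-
       stack(A, B) → towers=[B/A; E/C/D; F; G] holding=-
       stack(A, F) → towers=[B; E/C/D; F/A; G] holding=-  ← match
       stack(A, G) → towers=[B; E/C/D; F; G/A] holding=-
       stack(A, D) → towers=[B; E/C/D/A; F; G] holding=-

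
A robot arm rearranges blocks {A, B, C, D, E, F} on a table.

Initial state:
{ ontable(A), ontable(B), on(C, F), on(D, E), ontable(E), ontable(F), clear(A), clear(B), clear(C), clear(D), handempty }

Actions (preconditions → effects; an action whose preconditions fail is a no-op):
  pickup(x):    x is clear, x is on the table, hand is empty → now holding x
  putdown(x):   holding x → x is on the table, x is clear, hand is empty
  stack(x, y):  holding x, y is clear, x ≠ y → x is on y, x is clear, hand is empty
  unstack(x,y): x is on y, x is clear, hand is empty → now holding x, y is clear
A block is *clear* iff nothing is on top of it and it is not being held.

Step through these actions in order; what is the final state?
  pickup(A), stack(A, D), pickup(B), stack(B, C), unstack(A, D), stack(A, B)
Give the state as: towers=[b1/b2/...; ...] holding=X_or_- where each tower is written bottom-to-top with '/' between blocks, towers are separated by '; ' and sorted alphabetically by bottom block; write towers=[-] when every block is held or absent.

towers=[E/D; F/C/B/A] holding=-

step 1 (pickup(A)): towers=[B; E/D; F/C] holding=A
step 2 (stack(A, D)): towers=[B; E/D/A; F/C] holding=-
step 3 (pickup(B)): towers=[E/D/A; F/C] holding=B
step 4 (stack(B, C)): towers=[E/D/A; F/C/B] holding=-
step 5 (unstack(A, D)): towers=[E/D; F/C/B] holding=A
step 6 (stack(A, B)): towers=[E/D; F/C/B/A] holding=-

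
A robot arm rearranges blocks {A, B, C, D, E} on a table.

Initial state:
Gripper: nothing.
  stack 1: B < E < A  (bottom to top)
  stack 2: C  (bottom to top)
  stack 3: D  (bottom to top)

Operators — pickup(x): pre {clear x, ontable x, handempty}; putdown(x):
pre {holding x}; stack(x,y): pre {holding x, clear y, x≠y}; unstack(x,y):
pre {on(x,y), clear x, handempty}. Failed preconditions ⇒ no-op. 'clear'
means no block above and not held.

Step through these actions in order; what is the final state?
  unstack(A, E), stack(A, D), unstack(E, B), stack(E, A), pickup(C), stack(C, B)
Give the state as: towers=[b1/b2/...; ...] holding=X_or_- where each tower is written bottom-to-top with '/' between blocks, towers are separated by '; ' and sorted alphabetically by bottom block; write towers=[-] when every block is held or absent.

towers=[B/C; D/A/E] holding=-

step 1 (unstack(A, E)): towers=[B/E; C; D] holding=A
step 2 (stack(A, D)): towers=[B/E; C; D/A] holding=-
step 3 (unstack(E, B)): towers=[B; C; D/A] holding=E
step 4 (stack(E, A)): towers=[B; C; D/A/E] holding=-
step 5 (pickup(C)): towers=[B; D/A/E] holding=C
step 6 (stack(C, B)): towers=[B/C; D/A/E] holding=-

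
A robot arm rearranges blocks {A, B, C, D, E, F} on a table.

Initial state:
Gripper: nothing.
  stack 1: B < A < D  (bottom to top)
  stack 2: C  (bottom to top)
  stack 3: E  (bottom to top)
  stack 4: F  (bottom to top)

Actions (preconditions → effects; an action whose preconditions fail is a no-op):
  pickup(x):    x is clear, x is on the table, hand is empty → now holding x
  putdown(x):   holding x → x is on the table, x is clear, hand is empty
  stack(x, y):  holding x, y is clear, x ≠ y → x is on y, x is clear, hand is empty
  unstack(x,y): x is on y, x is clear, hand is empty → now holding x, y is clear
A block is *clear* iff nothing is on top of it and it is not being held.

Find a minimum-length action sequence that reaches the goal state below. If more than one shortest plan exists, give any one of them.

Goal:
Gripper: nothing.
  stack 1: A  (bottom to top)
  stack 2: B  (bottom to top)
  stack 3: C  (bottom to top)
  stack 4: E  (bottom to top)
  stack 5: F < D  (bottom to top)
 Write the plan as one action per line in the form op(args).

step 1 (unstack(D, A)): towers=[B/A; C; E; F] holding=D
step 2 (stack(D, F)): towers=[B/A; C; E; F/D] holding=-
step 3 (unstack(A, B)): towers=[B; C; E; F/D] holding=A
step 4 (putdown(A)): towers=[A; B; C; E; F/D] holding=-
goal check: towers=[A; B; C; E; F/D] holding=- — reached (length 4, optimal by BFS)

unstack(D, A)
stack(D, F)
unstack(A, B)
putdown(A)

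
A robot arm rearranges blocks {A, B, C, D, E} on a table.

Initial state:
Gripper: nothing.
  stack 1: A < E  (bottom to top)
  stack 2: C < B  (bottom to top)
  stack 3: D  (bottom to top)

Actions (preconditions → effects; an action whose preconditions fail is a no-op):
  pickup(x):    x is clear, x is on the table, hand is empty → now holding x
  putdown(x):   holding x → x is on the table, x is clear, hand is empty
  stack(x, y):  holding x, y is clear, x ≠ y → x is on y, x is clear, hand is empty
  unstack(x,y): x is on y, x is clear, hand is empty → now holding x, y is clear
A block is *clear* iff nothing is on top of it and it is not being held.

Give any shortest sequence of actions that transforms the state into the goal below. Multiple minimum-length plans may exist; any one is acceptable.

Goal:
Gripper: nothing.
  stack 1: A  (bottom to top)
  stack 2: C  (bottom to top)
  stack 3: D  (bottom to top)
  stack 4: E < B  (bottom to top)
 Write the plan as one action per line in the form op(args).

unstack(E, A)
putdown(E)
unstack(B, C)
stack(B, E)

step 1 (unstack(E, A)): towers=[A; C/B; D] holding=E
step 2 (putdown(E)): towers=[A; C/B; D; E] holding=-
step 3 (unstack(B, C)): towers=[A; C; D; E] holding=B
step 4 (stack(B, E)): towers=[A; C; D; E/B] holding=-
goal check: towers=[A; C; D; E/B] holding=- — reached (length 4, optimal by BFS)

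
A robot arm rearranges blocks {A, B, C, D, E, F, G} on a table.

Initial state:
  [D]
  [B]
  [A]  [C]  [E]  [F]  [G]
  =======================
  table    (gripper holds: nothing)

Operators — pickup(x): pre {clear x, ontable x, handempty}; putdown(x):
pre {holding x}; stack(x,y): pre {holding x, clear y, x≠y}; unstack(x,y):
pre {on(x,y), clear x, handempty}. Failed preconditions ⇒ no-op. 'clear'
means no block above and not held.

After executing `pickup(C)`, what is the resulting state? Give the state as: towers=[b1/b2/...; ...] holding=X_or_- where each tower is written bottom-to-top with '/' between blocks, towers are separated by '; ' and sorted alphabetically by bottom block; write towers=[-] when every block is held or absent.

towers=[A/B/D; E; F; G] holding=C

before: towers=[A/B/D; C; E; F; G] holding=-
pre[pickup(C)]: clear(C) ✓, ontable(C) ✓, handempty ✓
all met → apply pickup(C)
after:  towers=[A/B/D; E; F; G] holding=C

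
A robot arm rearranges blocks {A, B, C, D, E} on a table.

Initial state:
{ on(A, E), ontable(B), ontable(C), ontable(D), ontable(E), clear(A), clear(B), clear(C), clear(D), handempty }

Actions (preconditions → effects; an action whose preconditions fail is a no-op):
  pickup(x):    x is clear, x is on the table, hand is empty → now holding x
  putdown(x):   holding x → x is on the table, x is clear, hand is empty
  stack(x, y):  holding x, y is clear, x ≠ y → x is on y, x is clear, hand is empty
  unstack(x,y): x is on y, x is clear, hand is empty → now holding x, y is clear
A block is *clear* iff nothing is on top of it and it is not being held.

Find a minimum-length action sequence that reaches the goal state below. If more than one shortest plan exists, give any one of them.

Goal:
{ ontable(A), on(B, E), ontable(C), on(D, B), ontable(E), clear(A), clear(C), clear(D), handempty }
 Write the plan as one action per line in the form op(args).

unstack(A, E)
putdown(A)
pickup(B)
stack(B, E)
pickup(D)
stack(D, B)

step 1 (unstack(A, E)): towers=[B; C; D; E] holding=A
step 2 (putdown(A)): towers=[A; B; C; D; E] holding=-
step 3 (pickup(B)): towers=[A; C; D; E] holding=B
step 4 (stack(B, E)): towers=[A; C; D; E/B] holding=-
step 5 (pickup(D)): towers=[A; C; E/B] holding=D
step 6 (stack(D, B)): towers=[A; C; E/B/D] holding=-
goal check: towers=[A; C; E/B/D] holding=- — reached (length 6, optimal by BFS)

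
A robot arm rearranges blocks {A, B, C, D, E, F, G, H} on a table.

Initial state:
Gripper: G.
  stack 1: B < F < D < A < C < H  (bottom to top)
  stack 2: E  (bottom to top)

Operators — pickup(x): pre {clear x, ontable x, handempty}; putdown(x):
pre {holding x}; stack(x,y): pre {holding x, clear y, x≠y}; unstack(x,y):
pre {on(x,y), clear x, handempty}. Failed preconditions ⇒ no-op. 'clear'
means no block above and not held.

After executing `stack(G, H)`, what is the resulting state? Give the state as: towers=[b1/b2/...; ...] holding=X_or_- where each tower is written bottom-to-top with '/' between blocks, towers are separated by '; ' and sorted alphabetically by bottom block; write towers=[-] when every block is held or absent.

towers=[B/F/D/A/C/H/G; E] holding=-

before: towers=[B/F/D/A/C/H; E] holding=G
pre[stack(G, H)]: holding(G) yes, clear(H) yes, G≠H yes
all met → apply stack(G, H)
after:  towers=[B/F/D/A/C/H/G; E] holding=-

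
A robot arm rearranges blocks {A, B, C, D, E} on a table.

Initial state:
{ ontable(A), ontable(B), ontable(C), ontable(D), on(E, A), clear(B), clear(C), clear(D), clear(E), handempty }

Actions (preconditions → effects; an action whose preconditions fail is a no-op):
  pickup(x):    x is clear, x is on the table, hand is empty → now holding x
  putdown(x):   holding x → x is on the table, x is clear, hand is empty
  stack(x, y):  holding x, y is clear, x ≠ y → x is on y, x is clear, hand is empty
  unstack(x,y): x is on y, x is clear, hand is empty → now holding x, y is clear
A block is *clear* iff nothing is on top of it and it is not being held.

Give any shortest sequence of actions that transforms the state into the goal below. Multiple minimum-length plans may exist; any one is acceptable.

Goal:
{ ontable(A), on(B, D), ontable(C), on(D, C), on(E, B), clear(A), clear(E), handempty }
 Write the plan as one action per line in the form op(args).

pickup(D)
stack(D, C)
pickup(B)
stack(B, D)
unstack(E, A)
stack(E, B)

step 1 (pickup(D)): towers=[A/E; B; C] holding=D
step 2 (stack(D, C)): towers=[A/E; B; C/D] holding=-
step 3 (pickup(B)): towers=[A/E; C/D] holding=B
step 4 (stack(B, D)): towers=[A/E; C/D/B] holding=-
step 5 (unstack(E, A)): towers=[A; C/D/B] holding=E
step 6 (stack(E, B)): towers=[A; C/D/B/E] holding=-
goal check: towers=[A; C/D/B/E] holding=- — reached (length 6, optimal by BFS)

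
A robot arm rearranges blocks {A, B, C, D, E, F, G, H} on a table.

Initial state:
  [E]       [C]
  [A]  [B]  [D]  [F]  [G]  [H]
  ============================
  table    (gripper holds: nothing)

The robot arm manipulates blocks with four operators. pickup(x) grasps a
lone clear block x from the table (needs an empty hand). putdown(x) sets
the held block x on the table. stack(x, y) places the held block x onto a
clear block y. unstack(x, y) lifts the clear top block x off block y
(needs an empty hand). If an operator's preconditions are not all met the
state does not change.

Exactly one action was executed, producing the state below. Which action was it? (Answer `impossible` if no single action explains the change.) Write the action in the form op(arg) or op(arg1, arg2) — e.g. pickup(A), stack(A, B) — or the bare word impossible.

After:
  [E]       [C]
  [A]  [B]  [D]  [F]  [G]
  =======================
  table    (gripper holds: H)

target: towers=[A/E; B; D/C; F; G] holding=H
         pickup(G) → towers=[A/E; B; D/C; F; H] holding=G
     unstack(E, A) → towers=[A; B; D/C; F; G; H] holding=E
         pickup(H) → towers=[A/E; B; D/C; F; G] holding=H  ← match
         pickup(B) → towers=[A/E; D/C; F; G; H] holding=B
         pickup(F) → towers=[A/E; B; D/C; G; H] holding=F
     unstack(C, D) → towers=[A/E; B; D; F; G; H] holding=C

pickup(H)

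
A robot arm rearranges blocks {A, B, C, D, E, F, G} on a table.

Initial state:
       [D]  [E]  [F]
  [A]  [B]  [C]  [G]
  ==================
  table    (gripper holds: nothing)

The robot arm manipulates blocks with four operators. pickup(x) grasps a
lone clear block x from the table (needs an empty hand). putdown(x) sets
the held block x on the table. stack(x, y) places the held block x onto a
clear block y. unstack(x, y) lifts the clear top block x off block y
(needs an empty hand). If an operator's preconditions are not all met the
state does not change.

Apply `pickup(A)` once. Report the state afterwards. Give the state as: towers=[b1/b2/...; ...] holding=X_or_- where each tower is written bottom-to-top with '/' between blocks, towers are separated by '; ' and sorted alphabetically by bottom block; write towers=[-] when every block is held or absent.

before: towers=[A; B/D; C/E; G/F] holding=-
pre[pickup(A)]: clear(A) ok, ontable(A) ok, handempty ok
all met → apply pickup(A)
after:  towers=[B/D; C/E; G/F] holding=A

towers=[B/D; C/E; G/F] holding=A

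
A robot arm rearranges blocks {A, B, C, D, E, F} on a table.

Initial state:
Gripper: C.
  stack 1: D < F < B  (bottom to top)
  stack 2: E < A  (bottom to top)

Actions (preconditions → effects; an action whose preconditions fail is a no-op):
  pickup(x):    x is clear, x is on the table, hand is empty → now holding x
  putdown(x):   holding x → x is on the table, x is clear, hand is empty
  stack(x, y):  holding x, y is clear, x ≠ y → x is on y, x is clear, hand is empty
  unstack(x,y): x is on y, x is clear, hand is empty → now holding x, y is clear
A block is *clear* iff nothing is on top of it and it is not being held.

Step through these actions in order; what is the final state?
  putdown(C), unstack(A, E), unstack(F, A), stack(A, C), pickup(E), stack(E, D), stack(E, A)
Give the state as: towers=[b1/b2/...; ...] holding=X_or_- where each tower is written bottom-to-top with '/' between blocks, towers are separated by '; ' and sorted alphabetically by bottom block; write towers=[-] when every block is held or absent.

step 1 (putdown(C)): towers=[C; D/F/B; E/A] holding=-
step 2 (unstack(A, E)): towers=[C; D/F/B; E] holding=A
step 3 (unstack(F, A)) [no-op]: towers=[C; D/F/B; E] holding=A
step 4 (stack(A, C)): towers=[C/A; D/F/B; E] holding=-
step 5 (pickup(E)): towers=[C/A; D/F/B] holding=E
step 6 (stack(E, D)) [no-op]: towers=[C/A; D/F/B] holding=E
step 7 (stack(E, A)): towers=[C/A/E; D/F/B] holding=-

towers=[C/A/E; D/F/B] holding=-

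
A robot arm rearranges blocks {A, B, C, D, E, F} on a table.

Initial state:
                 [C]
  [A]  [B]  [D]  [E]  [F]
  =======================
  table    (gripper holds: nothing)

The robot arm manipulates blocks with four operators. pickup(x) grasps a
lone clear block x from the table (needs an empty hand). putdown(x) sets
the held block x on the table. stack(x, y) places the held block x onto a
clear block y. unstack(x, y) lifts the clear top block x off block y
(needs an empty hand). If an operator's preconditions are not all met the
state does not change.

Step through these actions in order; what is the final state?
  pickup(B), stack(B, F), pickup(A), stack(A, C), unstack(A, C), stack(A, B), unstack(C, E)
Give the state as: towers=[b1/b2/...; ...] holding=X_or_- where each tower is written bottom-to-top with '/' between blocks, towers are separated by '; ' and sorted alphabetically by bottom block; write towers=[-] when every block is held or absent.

towers=[D; E; F/B/A] holding=C

step 1 (pickup(B)): towers=[A; D; E/C; F] holding=B
step 2 (stack(B, F)): towers=[A; D; E/C; F/B] holding=-
step 3 (pickup(A)): towers=[D; E/C; F/B] holding=A
step 4 (stack(A, C)): towers=[D; E/C/A; F/B] holding=-
step 5 (unstack(A, C)): towers=[D; E/C; F/B] holding=A
step 6 (stack(A, B)): towers=[D; E/C; F/B/A] holding=-
step 7 (unstack(C, E)): towers=[D; E; F/B/A] holding=C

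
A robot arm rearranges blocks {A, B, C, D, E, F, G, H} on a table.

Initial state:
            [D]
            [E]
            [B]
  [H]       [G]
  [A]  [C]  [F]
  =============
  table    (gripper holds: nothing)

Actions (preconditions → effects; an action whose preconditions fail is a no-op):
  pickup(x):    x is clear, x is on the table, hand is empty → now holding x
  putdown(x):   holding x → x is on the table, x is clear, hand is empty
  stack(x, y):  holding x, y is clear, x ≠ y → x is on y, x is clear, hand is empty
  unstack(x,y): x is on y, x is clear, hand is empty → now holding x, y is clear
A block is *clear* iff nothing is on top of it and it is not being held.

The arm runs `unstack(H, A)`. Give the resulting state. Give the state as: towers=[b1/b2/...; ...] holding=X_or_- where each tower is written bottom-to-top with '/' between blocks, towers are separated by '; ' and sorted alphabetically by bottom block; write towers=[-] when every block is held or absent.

towers=[A; C; F/G/B/E/D] holding=H

before: towers=[A/H; C; F/G/B/E/D] holding=-
pre[unstack(H, A)]: on(H,A) yes, clear(H) yes, handempty yes
all met → apply unstack(H, A)
after:  towers=[A; C; F/G/B/E/D] holding=H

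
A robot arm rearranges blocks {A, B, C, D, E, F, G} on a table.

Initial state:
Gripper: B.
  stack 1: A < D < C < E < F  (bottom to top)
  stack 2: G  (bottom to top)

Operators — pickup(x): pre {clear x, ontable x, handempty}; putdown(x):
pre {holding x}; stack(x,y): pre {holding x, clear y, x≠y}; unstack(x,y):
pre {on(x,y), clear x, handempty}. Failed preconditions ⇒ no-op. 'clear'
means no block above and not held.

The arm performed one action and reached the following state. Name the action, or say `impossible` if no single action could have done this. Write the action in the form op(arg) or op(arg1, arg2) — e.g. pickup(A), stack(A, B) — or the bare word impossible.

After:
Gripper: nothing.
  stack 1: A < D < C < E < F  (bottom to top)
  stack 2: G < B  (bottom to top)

target: towers=[A/D/C/E/F; G/B] holding=-
        putdown(B) → towers=[A/D/C/E/F; B; G] holding=-
       stack(B, F) → towers=[A/D/C/E/F/B; G] holding=-
       stack(B, G) → towers=[A/D/C/E/F; G/B] holding=-  ← match

stack(B, G)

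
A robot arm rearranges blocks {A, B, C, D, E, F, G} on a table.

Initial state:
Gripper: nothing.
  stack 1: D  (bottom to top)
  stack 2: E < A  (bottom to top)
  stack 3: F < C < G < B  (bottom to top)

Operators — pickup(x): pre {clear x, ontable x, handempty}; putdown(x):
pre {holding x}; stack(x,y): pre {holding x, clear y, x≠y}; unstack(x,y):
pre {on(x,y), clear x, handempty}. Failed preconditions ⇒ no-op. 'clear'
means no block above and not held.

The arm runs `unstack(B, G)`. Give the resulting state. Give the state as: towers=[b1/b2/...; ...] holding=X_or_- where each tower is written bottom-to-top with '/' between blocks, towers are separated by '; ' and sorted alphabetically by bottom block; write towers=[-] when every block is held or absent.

before: towers=[D; E/A; F/C/G/B] holding=-
pre[unstack(B, G)]: on(B,G) ok, clear(B) ok, handempty ok
all met → apply unstack(B, G)
after:  towers=[D; E/A; F/C/G] holding=B

towers=[D; E/A; F/C/G] holding=B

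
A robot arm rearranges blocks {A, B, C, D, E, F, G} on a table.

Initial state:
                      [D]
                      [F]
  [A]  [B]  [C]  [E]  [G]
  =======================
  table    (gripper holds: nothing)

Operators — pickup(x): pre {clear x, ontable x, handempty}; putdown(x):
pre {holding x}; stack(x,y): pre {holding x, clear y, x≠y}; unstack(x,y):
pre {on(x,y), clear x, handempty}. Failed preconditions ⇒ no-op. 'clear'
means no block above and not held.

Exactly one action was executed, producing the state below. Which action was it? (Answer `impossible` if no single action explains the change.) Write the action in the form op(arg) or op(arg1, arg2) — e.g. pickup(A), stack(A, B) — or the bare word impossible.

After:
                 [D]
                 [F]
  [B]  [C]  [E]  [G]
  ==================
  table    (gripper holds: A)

target: towers=[B; C; E; G/F/D] holding=A
         pickup(B) → towers=[A; C; E; G/F/D] holding=B
     unstack(D, F) → towers=[A; B; C; E; G/F] holding=D
         pickup(A) → towers=[B; C; E; G/F/D] holding=A  ← match
         pickup(E) → towers=[A; B; C; G/F/D] holding=E
         pickup(C) → towers=[A; B; E; G/F/D] holding=C

pickup(A)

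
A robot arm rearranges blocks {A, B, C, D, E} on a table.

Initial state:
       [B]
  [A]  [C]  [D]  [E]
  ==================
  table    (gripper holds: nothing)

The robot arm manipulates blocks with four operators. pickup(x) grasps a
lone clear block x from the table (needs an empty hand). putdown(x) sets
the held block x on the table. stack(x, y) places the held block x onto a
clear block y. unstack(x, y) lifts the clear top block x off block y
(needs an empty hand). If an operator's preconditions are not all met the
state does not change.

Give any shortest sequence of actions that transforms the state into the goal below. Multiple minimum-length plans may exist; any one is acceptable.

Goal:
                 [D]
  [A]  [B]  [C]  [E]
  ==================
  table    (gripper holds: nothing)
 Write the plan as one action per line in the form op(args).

unstack(B, C)
putdown(B)
pickup(D)
stack(D, E)

step 1 (unstack(B, C)): towers=[A; C; D; E] holding=B
step 2 (putdown(B)): towers=[A; B; C; D; E] holding=-
step 3 (pickup(D)): towers=[A; B; C; E] holding=D
step 4 (stack(D, E)): towers=[A; B; C; E/D] holding=-
goal check: towers=[A; B; C; E/D] holding=- — reached (length 4, optimal by BFS)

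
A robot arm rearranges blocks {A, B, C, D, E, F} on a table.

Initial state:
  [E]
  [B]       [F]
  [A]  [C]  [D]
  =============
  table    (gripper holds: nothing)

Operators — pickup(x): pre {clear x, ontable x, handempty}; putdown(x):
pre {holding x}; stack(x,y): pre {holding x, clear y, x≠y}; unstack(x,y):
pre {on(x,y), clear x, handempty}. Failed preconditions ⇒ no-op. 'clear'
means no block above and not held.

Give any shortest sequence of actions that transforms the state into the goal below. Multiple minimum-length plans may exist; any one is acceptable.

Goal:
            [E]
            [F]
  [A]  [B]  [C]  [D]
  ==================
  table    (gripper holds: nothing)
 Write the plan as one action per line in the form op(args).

step 1 (unstack(F, D)): towers=[A/B/E; C; D] holding=F
step 2 (stack(F, C)): towers=[A/B/E; C/F; D] holding=-
step 3 (unstack(E, B)): towers=[A/B; C/F; D] holding=E
step 4 (stack(E, F)): towers=[A/B; C/F/E; D] holding=-
step 5 (unstack(B, A)): towers=[A; C/F/E; D] holding=B
step 6 (putdown(B)): towers=[A; B; C/F/E; D] holding=-
goal check: towers=[A; B; C/F/E; D] holding=- — reached (length 6, optimal by BFS)

unstack(F, D)
stack(F, C)
unstack(E, B)
stack(E, F)
unstack(B, A)
putdown(B)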